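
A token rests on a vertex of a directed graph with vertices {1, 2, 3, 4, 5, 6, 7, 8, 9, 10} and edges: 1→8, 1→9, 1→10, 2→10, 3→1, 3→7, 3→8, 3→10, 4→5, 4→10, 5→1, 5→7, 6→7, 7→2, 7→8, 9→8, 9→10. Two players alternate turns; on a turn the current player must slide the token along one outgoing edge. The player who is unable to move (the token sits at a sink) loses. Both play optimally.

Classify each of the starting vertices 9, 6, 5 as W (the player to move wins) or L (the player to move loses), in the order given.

Label each position W (a win for the player to move) or L (a loss). A position with no legal move is L; any other position is W exactly when some move reaches an L, and L when every move reaches a W.
Every edge goes from a vertex to one that appears earlier in the order 10, 8, 9, 1, 2, 7, 5, 4, 6, 3, so processing vertices in that order labels each vertex after all of its successors.
10: no outgoing edge → L
8: no outgoing edge → L
9: W (go to 8, an L position)
1: W (go to 8, an L position)
2: W (go to 10, an L position)
7: W (go to 8, an L position)
5: L (options 7(W), 1(W) are all W)
4: W (go to 5, an L position)
6: L (sole option 7(W) is W)
3: W (go to 8, an L position)

9: W, 6: L, 5: L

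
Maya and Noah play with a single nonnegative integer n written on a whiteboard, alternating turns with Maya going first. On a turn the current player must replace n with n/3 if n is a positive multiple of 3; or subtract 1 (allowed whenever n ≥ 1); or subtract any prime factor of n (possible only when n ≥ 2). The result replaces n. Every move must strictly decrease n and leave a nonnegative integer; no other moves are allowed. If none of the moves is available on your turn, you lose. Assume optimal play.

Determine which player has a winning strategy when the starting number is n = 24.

Maya wins.

Work bottom-up. With no move the player to move loses. Otherwise the position is W if at least one move leads to an L position for the opponent, and L if every move leads to a W.
n=0: no move → L
n=1: reaches L-position 0 → W
n=2: reaches L-position 0 → W
n=3: reaches L-position 0 → W
n=4: only reaches 2(W), 3(W), all W → L
n=5: reaches L-position 0 → W
n=6: reaches L-position 4 → W
n=7: reaches L-position 0 → W
n=8: only reaches 6(W), 7(W), all W → L
n=9: reaches L-position 8 → W
n=10: reaches L-position 8 → W
n=11: reaches L-position 0 → W
n=12: reaches L-position 4 → W
n=13: reaches L-position 0 → W
n=14: only reaches 7(W), 12(W), 13(W), all W → L
n=15: reaches L-position 14 → W
n=16: reaches L-position 14 → W
n=17: reaches L-position 0 → W
n=18: only reaches 6(W), 15(W), 16(W), 17(W), all W → L
n=19: reaches L-position 0 → W
n=20: reaches L-position 18 → W
n=21: reaches L-position 14 → W
n=22: only reaches 11(W), 20(W), 21(W), all W → L
n=23: reaches L-position 0 → W
n=24: reaches L-position 8 → W
The starting position 24 is W: Maya should move to 8, handing over an L position.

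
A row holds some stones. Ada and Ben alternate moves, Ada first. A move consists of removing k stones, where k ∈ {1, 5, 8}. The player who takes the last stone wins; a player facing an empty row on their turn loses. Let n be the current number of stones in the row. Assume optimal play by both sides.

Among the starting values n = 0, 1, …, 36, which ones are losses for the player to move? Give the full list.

Compute win/loss labels from the base case upward. A position with no move is L. Any other position is W if it can reach an L in one move, else L.
n=0: no move → L
n=1: →0(L), so W
n=2: →1(W) only, which is W, so L
n=3: →2(L), so W
n=4: →3(W) only, which is W, so L
n=5: →4(L), so W
n=6: →5(W), 1(W) — all W, so L
n=7: →6(L), so W
n=8: →0(L), so W
n=9: →4(L), so W
n=10: →2(L), so W
n=11: →6(L), so W
n=12: →4(L), so W
n=13: →12(W), 8(W), 5(W) — all W, so L
n=14: →13(L), so W
n=15: →14(W), 10(W), 7(W) — all W, so L
n=16: →15(L), so W
n=17: →16(W), 12(W), 9(W) — all W, so L
n=18: →17(L), so W
n=19: →18(W), 14(W), 11(W) — all W, so L
n=20: →19(L), so W
n=21: →13(L), so W
n=22: →17(L), so W
n=23: →15(L), so W
n=24: →19(L), so W
n=25: →17(L), so W
n=26: →25(W), 21(W), 18(W) — all W, so L
n=27: →26(L), so W
n=28: →27(W), 23(W), 20(W) — all W, so L
n=29: →28(L), so W
n=30: →29(W), 25(W), 22(W) — all W, so L
n=31: →30(L), so W
n=32: →31(W), 27(W), 24(W) — all W, so L
n=33: →32(L), so W
n=34: →26(L), so W
n=35: →30(L), so W
n=36: →28(L), so W
Reading off the rows marked L gives the requested list; there are 12 such values of n.

0, 2, 4, 6, 13, 15, 17, 19, 26, 28, 30, 32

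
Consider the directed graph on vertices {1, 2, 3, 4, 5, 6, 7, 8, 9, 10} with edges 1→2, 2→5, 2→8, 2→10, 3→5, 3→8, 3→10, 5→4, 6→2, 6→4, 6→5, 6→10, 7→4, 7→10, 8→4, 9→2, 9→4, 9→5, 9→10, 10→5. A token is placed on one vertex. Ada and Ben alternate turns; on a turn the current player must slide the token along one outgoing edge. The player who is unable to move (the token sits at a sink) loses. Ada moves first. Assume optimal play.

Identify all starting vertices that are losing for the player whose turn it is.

Classify positions by backward induction: terminal positions (no move available) are L. From any other position, the mover wins iff some move reaches an L.
Every edge goes from a vertex to one that appears earlier in the order 4, 5, 10, 8, 2, 9, 6, 3, 7, 1, so processing vertices in that order labels each vertex after all of its successors.
4: no outgoing edge → L
5: W (go to 4, an L position)
10: L (sole option 5(W) is W)
8: W (go to 4, an L position)
2: W (go to 10, an L position)
9: W (go to 10, an L position)
6: W (go to 10, an L position)
3: W (go to 10, an L position)
7: W (go to 10, an L position)
1: L (sole option 2(W) is W)
The losing starting vertices are exactly the entries labelled L in this table (3 of them).

1, 4, 10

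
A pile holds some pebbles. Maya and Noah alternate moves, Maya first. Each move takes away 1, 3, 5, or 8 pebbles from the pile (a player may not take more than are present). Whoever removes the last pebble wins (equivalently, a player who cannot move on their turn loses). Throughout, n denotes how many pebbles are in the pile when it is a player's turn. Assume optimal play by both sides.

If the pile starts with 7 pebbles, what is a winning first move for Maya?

Positions with no move are L. A position that does have a move is losing for the player to move precisely when every available move leads to a winning position for the opponent. Fill in the labels:
n=0: no move → L
n=1: W (go to 0, an L position)
n=2: L (sole option 1(W) is W)
n=3: W (go to 2, an L position)
n=4: L (options 3(W), 1(W) are all W)
n=5: W (go to 4, an L position)
n=6: L (options 5(W), 3(W), 1(W) are all W)
n=7: W (go to 6, an L position)
From 7, the L positions reachable in one move are: 6, 4, 2. Any move reaching one of these is winning.

Remove 1, leaving 6.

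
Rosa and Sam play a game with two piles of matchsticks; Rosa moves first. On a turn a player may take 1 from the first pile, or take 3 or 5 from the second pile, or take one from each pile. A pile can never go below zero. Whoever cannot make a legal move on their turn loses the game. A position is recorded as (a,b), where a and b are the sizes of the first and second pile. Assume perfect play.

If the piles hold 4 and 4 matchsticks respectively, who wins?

Use the standard recursion: the mover loses at a terminal position; elsewhere, the mover wins exactly when some move hands the opponent an L position.
No move ever increases a pile, so every position that can arise here has a ≤ 4 and b ≤ 4; it is enough to label the cells with 0 ≤ a ≤ 4 and 0 ≤ b ≤ 4.
Every move lowers a or b (never raises either), so fill the grid row by row in increasing a, and left to right within a row: each cell's successors are then already labelled.
      b=0  b=1  b=2  b=3  b=4
a=0:    L    L    L    W    W
a=1:    W    W    W    W    L
a=2:    L    L    L    W    W
a=3:    W    W    W    W    L
a=4:    L    L    L    W    W
Cells with no legal move (terminal, hence L): (0,0), (0,1), (0,2).
The remaining L cells, each justified by listing all of its moves:
(1,4): moves to (0,4)(W), (1,1)(W), (0,3)(W); every one is W ⇒ L
(2,0): the only move is to (1,0)(W), a W ⇒ L
(2,1): moves to (1,1)(W), (1,0)(W); every one is W ⇒ L
(2,2): moves to (1,2)(W), (1,1)(W); every one is W ⇒ L
(3,4): moves to (2,4)(W), (3,1)(W), (2,3)(W); every one is W ⇒ L
(4,0): the only move is to (3,0)(W), a W ⇒ L
(4,1): moves to (3,1)(W), (3,0)(W); every one is W ⇒ L
(4,2): moves to (3,2)(W), (3,1)(W); every one is W ⇒ L
Every other cell has at least one move into one of the L cells above, so it is W.
The starting position (4,4) is W: Rosa should move to (3,4), handing over an L position.

Rosa wins.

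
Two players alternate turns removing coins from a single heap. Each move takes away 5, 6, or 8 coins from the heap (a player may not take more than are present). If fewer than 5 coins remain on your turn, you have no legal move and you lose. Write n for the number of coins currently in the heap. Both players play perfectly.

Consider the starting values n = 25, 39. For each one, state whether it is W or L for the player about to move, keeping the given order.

25: W, 39: L

Build the W/L table. Terminal = L. A non-terminal position is W if it has a move to some L; otherwise it is L.
n=0: no move → L
n=1: no move → L
n=2: no move → L
n=3: no move → L
n=4: no move → L
n=5: W (go to 0, an L position)
n=6: W (go to 1, an L position)
n=7: W (go to 2, an L position)
n=8: W (go to 3, an L position)
n=9: W (go to 4, an L position)
n=10: W (go to 4, an L position)
n=11: W (go to 3, an L position)
n=12: W (go to 4, an L position)
n=13: L (options 8(W), 7(W), 5(W) are all W)
n=14: L (options 9(W), 8(W), 6(W) are all W)
n=15: L (options 10(W), 9(W), 7(W) are all W)
n=16: L (options 11(W), 10(W), 8(W) are all W)
n=17: L (options 12(W), 11(W), 9(W) are all W)
n=18: W (go to 13, an L position)
n=19: W (go to 14, an L position)
n=20: W (go to 15, an L position)
n=21: W (go to 16, an L position)
n=22: W (go to 17, an L position)
n=23: W (go to 17, an L position)
n=24: W (go to 16, an L position)
n=25: W (go to 17, an L position)
n=26: L (options 21(W), 20(W), 18(W) are all W)
n=27: L (options 22(W), 21(W), 19(W) are all W)
n=28: L (options 23(W), 22(W), 20(W) are all W)
n=29: L (options 24(W), 23(W), 21(W) are all W)
n=30: L (options 25(W), 24(W), 22(W) are all W)
n=31: W (go to 26, an L position)
n=32: W (go to 27, an L position)
n=33: W (go to 28, an L position)
n=34: W (go to 29, an L position)
n=35: W (go to 30, an L position)
n=36: W (go to 30, an L position)
n=37: W (go to 29, an L position)
n=38: W (go to 30, an L position)
n=39: L (options 34(W), 33(W), 31(W) are all W)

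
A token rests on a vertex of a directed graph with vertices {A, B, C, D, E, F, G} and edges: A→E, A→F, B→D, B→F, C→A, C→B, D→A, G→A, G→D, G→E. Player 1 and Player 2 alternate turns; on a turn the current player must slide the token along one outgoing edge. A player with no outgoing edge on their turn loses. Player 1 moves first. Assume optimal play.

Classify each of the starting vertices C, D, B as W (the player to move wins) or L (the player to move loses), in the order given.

Positions with no move are L. A position that does have a move is losing for the player to move precisely when every available move leads to a winning position for the opponent. Fill in the labels:
Every edge goes from a vertex to one that appears earlier in the order F, E, A, D, B, C, G, so processing vertices in that order labels each vertex after all of its successors.
F: no outgoing edge → L
E: no outgoing edge → L
A: W (go to E, an L position)
D: L (sole option A(W) is W)
B: W (go to D, an L position)
C: L (options B(W), A(W) are all W)
G: W (go to D, an L position)

C: L, D: L, B: W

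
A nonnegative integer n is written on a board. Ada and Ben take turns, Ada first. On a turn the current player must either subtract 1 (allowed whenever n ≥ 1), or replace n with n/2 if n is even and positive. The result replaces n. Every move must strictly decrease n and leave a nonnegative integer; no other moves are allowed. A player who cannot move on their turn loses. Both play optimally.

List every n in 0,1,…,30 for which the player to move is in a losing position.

0, 2, 5, 7, 9, 11, 13, 15, 17, 19, 21, 23, 25, 27, 29

Build the W/L table. Terminal = L. A non-terminal position is W if it has a move to some L; otherwise it is L.
n=0: no move → L
n=1: W (go to 0, an L position)
n=2: L (sole option 1(W) is W)
n=3: W (go to 2, an L position)
n=4: W (go to 2, an L position)
n=5: L (sole option 4(W) is W)
n=6: W (go to 5, an L position)
n=7: L (sole option 6(W) is W)
n=8: W (go to 7, an L position)
n=9: L (sole option 8(W) is W)
n=10: W (go to 5, an L position)
n=11: L (sole option 10(W) is W)
n=12: W (go to 11, an L position)
n=13: L (sole option 12(W) is W)
n=14: W (go to 7, an L position)
n=15: L (sole option 14(W) is W)
n=16: W (go to 15, an L position)
n=17: L (sole option 16(W) is W)
n=18: W (go to 9, an L position)
n=19: L (sole option 18(W) is W)
n=20: W (go to 19, an L position)
n=21: L (sole option 20(W) is W)
n=22: W (go to 11, an L position)
n=23: L (sole option 22(W) is W)
n=24: W (go to 23, an L position)
n=25: L (sole option 24(W) is W)
n=26: W (go to 13, an L position)
n=27: L (sole option 26(W) is W)
n=28: W (go to 27, an L position)
n=29: L (sole option 28(W) is W)
n=30: W (go to 15, an L position)
The losing starting values of n are exactly the entries labelled L in this table (15 of them).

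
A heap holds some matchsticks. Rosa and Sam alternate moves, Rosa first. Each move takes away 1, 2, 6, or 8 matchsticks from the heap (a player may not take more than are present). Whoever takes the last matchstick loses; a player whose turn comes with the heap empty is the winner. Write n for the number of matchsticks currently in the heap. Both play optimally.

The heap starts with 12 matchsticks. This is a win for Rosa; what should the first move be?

Positions with no move are W. A position that does have a move is losing for the player to move precisely when every available move leads to a winning position for the opponent. Fill in the labels:
n=0: no move; the opponent has just taken the last matchstick and therefore loses → W
n=1: only reaches 0(W), which is W → L
n=2: reaches L-position 1 → W
n=3: reaches L-position 1 → W
n=4: only reaches 3(W), 2(W), all W → L
n=5: reaches L-position 4 → W
n=6: reaches L-position 4 → W
n=7: reaches L-position 1 → W
n=8: only reaches 7(W), 6(W), 2(W), 0(W), all W → L
n=9: reaches L-position 8 → W
n=10: reaches L-position 8 → W
n=11: only reaches 10(W), 9(W), 5(W), 3(W), all W → L
n=12: reaches L-position 11 → W
From 12, the L positions reachable in one move are: 11, 4. Any move reaching one of these is winning.

Remove 1, leaving 11.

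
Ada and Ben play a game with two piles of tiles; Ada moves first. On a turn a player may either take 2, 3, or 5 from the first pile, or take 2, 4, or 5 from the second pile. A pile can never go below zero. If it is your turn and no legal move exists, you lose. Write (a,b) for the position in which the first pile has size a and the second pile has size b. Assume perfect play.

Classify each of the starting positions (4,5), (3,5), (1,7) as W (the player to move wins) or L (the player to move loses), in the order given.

Classify positions by backward induction: terminal positions (no move available) are L. From any other position, the mover wins iff some move reaches an L.
No move ever increases a pile, so every position that can arise here has a ≤ 4 and b ≤ 7; it is enough to label the cells with 0 ≤ a ≤ 4 and 0 ≤ b ≤ 7.
Every move lowers a or b (never raises either), so fill the grid row by row in increasing a, and left to right within a row: each cell's successors are then already labelled.
      b=0  b=1  b=2  b=3  b=4  b=5  b=6  b=7
a=0:    L    L    W    W    W    W    W    L
a=1:    L    L    W    W    W    W    W    L
a=2:    W    W    L    L    W    W    W    W
a=3:    W    W    L    L    W    W    W    W
a=4:    W    W    W    W    L    L    W    W
Cells with no legal move (terminal, hence L): (0,0), (0,1), (1,0), (1,1).
The remaining L cells, each justified by listing all of its moves:
(0,7): only reaches (0,5)(W), (0,3)(W), (0,2)(W), all W → L
(1,7): only reaches (1,5)(W), (1,3)(W), (1,2)(W), all W → L
(2,2): only reaches (0,2)(W), (2,0)(W), all W → L
(2,3): only reaches (0,3)(W), (2,1)(W), all W → L
(3,2): only reaches (1,2)(W), (0,2)(W), (3,0)(W), all W → L
(3,3): only reaches (1,3)(W), (0,3)(W), (3,1)(W), all W → L
(4,4): only reaches (2,4)(W), (1,4)(W), (4,2)(W), (4,0)(W), all W → L
(4,5): only reaches (2,5)(W), (1,5)(W), (4,3)(W), (4,1)(W), (4,0)(W), all W → L
Every other cell has at least one move into one of the L cells above, so it is W.
(4,5): one of the L cells justified above, so L
(3,5): the move to (3,3) reaches an L cell, so W
(1,7): one of the L cells justified above, so L

(4,5): L, (3,5): W, (1,7): L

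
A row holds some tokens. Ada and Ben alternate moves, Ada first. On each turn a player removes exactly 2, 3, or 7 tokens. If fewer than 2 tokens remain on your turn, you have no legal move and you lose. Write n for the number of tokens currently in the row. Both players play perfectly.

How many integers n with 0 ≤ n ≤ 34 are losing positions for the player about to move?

14

Build the W/L table. Terminal = L. A non-terminal position is W if it has a move to some L; otherwise it is L.
n=0: no move → L
n=1: no move → L
n=2: W (go to 0, an L position)
n=3: W (go to 1, an L position)
n=4: W (go to 1, an L position)
n=5: L (options 3(W), 2(W) are all W)
n=6: L (options 4(W), 3(W) are all W)
n=7: W (go to 5, an L position)
n=8: W (go to 6, an L position)
n=9: W (go to 6, an L position)
n=10: L (options 8(W), 7(W), 3(W) are all W)
n=11: L (options 9(W), 8(W), 4(W) are all W)
n=12: W (go to 10, an L position)
n=13: W (go to 11, an L position)
n=14: W (go to 11, an L position)
n=15: L (options 13(W), 12(W), 8(W) are all W)
n=16: L (options 14(W), 13(W), 9(W) are all W)
n=17: W (go to 15, an L position)
n=18: W (go to 16, an L position)
n=19: W (go to 16, an L position)
n=20: L (options 18(W), 17(W), 13(W) are all W)
n=21: L (options 19(W), 18(W), 14(W) are all W)
n=22: W (go to 20, an L position)
n=23: W (go to 21, an L position)
n=24: W (go to 21, an L position)
n=25: L (options 23(W), 22(W), 18(W) are all W)
n=26: L (options 24(W), 23(W), 19(W) are all W)
n=27: W (go to 25, an L position)
n=28: W (go to 26, an L position)
n=29: W (go to 26, an L position)
n=30: L (options 28(W), 27(W), 23(W) are all W)
n=31: L (options 29(W), 28(W), 24(W) are all W)
n=32: W (go to 30, an L position)
n=33: W (go to 31, an L position)
n=34: W (go to 31, an L position)
L entries with 0 ≤ n ≤ 34: n = 0, 1, 5, 6, 10, 11, 15, 16, 20, 21, 25, 26, 30, 31; that makes 14.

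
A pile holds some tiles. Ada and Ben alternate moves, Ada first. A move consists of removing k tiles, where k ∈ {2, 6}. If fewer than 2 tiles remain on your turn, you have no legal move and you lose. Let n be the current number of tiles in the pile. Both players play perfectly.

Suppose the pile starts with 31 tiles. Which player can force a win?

Ada wins.

Work bottom-up. With no move the player to move loses. Otherwise the position is W if at least one move leads to an L position for the opponent, and L if every move leads to a W.
n=0: no move → L
n=1: no move → L
n=2: can move to 0, which is L ⇒ W
n=3: can move to 1, which is L ⇒ W
n=4: the only move is to 2(W), a W ⇒ L
n=5: the only move is to 3(W), a W ⇒ L
n=6: can move to 4, which is L ⇒ W
n=7: can move to 5, which is L ⇒ W
n=8: moves to 6(W), 2(W); every one is W ⇒ L
n=9: moves to 7(W), 3(W); every one is W ⇒ L
n=10: can move to 8, which is L ⇒ W
n=11: can move to 9, which is L ⇒ W
n=12: moves to 10(W), 6(W); every one is W ⇒ L
n=13: moves to 11(W), 7(W); every one is W ⇒ L
n=14: can move to 12, which is L ⇒ W
n=15: can move to 13, which is L ⇒ W
n=16: moves to 14(W), 10(W); every one is W ⇒ L
n=17: moves to 15(W), 11(W); every one is W ⇒ L
n=18: can move to 16, which is L ⇒ W
n=19: can move to 17, which is L ⇒ W
n=20: moves to 18(W), 14(W); every one is W ⇒ L
n=21: moves to 19(W), 15(W); every one is W ⇒ L
n=22: can move to 20, which is L ⇒ W
n=23: can move to 21, which is L ⇒ W
n=24: moves to 22(W), 18(W); every one is W ⇒ L
n=25: moves to 23(W), 19(W); every one is W ⇒ L
n=26: can move to 24, which is L ⇒ W
n=27: can move to 25, which is L ⇒ W
n=28: moves to 26(W), 22(W); every one is W ⇒ L
n=29: moves to 27(W), 23(W); every one is W ⇒ L
n=30: can move to 28, which is L ⇒ W
n=31: can move to 29, which is L ⇒ W
From 31 Ada can remove 2, leaving 29, reaching an L position.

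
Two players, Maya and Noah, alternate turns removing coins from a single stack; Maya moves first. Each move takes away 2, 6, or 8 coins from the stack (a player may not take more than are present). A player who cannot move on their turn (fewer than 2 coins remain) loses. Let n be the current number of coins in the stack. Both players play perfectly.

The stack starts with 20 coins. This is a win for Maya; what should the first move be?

Remove 2, leaving 18.

Positions with no move are L. A position that does have a move is losing for the player to move precisely when every available move leads to a winning position for the opponent. Fill in the labels:
n=0: no move → L
n=1: no move → L
n=2: can move to 0, which is L ⇒ W
n=3: can move to 1, which is L ⇒ W
n=4: the only move is to 2(W), a W ⇒ L
n=5: the only move is to 3(W), a W ⇒ L
n=6: can move to 4, which is L ⇒ W
n=7: can move to 5, which is L ⇒ W
n=8: can move to 0, which is L ⇒ W
n=9: can move to 1, which is L ⇒ W
n=10: can move to 4, which is L ⇒ W
n=11: can move to 5, which is L ⇒ W
n=12: can move to 4, which is L ⇒ W
n=13: can move to 5, which is L ⇒ W
n=14: moves to 12(W), 8(W), 6(W); every one is W ⇒ L
n=15: moves to 13(W), 9(W), 7(W); every one is W ⇒ L
n=16: can move to 14, which is L ⇒ W
n=17: can move to 15, which is L ⇒ W
n=18: moves to 16(W), 12(W), 10(W); every one is W ⇒ L
n=19: moves to 17(W), 13(W), 11(W); every one is W ⇒ L
n=20: can move to 18, which is L ⇒ W
From 20, the L positions reachable in one move are: 18, 14. Any move reaching one of these is winning.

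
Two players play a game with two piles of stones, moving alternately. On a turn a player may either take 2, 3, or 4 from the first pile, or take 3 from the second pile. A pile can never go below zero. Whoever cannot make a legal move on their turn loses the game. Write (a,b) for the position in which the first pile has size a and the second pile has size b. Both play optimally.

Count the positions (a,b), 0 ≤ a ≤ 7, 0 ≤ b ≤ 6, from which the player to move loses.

Label each position W (a win for the player to move) or L (a loss). A position with no legal move is L; any other position is W exactly when some move reaches an L, and L when every move reaches a W.
Every move lowers a or b (never raises either), so fill the grid row by row in increasing a, and left to right within a row: each cell's successors are then already labelled.
      b=0  b=1  b=2  b=3  b=4  b=5  b=6
a=0:    L    L    L    W    W    W    L
a=1:    L    L    L    W    W    W    L
a=2:    W    W    W    L    L    L    W
a=3:    W    W    W    L    L    L    W
a=4:    W    W    W    W    W    W    W
a=5:    W    W    W    W    W    W    W
a=6:    L    L    L    W    W    W    L
a=7:    L    L    L    W    W    W    L
Cells with no legal move (terminal, hence L): (0,0), (0,1), (0,2), (1,0), (1,1), (1,2).
The remaining L cells, each justified by listing all of its moves:
(0,6): the only move is to (0,3)(W), a W ⇒ L
(1,6): the only move is to (1,3)(W), a W ⇒ L
(2,3): moves to (0,3)(W), (2,0)(W); every one is W ⇒ L
(2,4): moves to (0,4)(W), (2,1)(W); every one is W ⇒ L
(2,5): moves to (0,5)(W), (2,2)(W); every one is W ⇒ L
(3,3): moves to (1,3)(W), (0,3)(W), (3,0)(W); every one is W ⇒ L
(3,4): moves to (1,4)(W), (0,4)(W), (3,1)(W); every one is W ⇒ L
(3,5): moves to (1,5)(W), (0,5)(W), (3,2)(W); every one is W ⇒ L
(6,0): moves to (4,0)(W), (3,0)(W), (2,0)(W); every one is W ⇒ L
(6,1): moves to (4,1)(W), (3,1)(W), (2,1)(W); every one is W ⇒ L
(6,2): moves to (4,2)(W), (3,2)(W), (2,2)(W); every one is W ⇒ L
(6,6): moves to (4,6)(W), (3,6)(W), (2,6)(W), (6,3)(W); every one is W ⇒ L
(7,0): moves to (5,0)(W), (4,0)(W), (3,0)(W); every one is W ⇒ L
(7,1): moves to (5,1)(W), (4,1)(W), (3,1)(W); every one is W ⇒ L
(7,2): moves to (5,2)(W), (4,2)(W), (3,2)(W); every one is W ⇒ L
(7,6): moves to (5,6)(W), (4,6)(W), (3,6)(W), (7,3)(W); every one is W ⇒ L
Every other cell has at least one move into one of the L cells above, so it is W.
L cells per row: a=0: 4, a=1: 4, a=2: 3, a=3: 3, a=4: 0, a=5: 0, a=6: 4, a=7: 4; total 22.

22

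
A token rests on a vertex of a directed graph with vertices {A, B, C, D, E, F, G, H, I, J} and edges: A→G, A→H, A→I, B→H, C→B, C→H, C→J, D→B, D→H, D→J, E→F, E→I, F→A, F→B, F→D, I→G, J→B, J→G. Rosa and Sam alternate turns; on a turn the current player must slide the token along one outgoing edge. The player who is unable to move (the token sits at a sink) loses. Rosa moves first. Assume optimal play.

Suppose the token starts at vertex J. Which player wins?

Rosa wins.

Work bottom-up. With no move the player to move loses. Otherwise the position is W if at least one move leads to an L position for the opponent, and L if every move leads to a W.
Every edge goes from a vertex to one that appears earlier in the order H, G, B, I, J, A, D, C, F, E, so processing vertices in that order labels each vertex after all of its successors.
H: no outgoing edge → L
G: no outgoing edge → L
B: reaches L-position H → W
I: reaches L-position G → W
J: reaches L-position G → W
A: reaches L-position G → W
D: reaches L-position H → W
C: reaches L-position H → W
F: only reaches D(W), A(W), B(W), all W → L
E: reaches L-position F → W
The starting position J is W: Rosa should move to G, handing over an L position.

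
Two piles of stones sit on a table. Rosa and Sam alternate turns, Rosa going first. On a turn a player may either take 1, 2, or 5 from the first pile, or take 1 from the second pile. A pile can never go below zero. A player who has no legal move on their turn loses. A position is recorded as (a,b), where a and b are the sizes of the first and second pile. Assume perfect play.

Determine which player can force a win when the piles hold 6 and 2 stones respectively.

Sam wins.

Positions with no move are L. A position that does have a move is losing for the player to move precisely when every available move leads to a winning position for the opponent. Fill in the labels:
No move ever increases a pile, so every position that can arise here has a ≤ 6 and b ≤ 2; it is enough to label the cells with 0 ≤ a ≤ 6 and 0 ≤ b ≤ 2.
Every move lowers a or b (never raises either), so fill the grid row by row in increasing a, and left to right within a row: each cell's successors are then already labelled.
      b=0  b=1  b=2
a=0:    L    W    L
a=1:    W    L    W
a=2:    W    W    W
a=3:    L    W    L
a=4:    W    L    W
a=5:    W    W    W
a=6:    L    W    L
Cells with no legal move (terminal, hence L): (0,0).
The remaining L cells, each justified by listing all of its moves:
(0,2): only reaches (0,1)(W), which is W → L
(1,1): only reaches (0,1)(W), (1,0)(W), all W → L
(3,0): only reaches (2,0)(W), (1,0)(W), all W → L
(3,2): only reaches (2,2)(W), (1,2)(W), (3,1)(W), all W → L
(4,1): only reaches (3,1)(W), (2,1)(W), (4,0)(W), all W → L
(6,0): only reaches (5,0)(W), (4,0)(W), (1,0)(W), all W → L
(6,2): only reaches (5,2)(W), (4,2)(W), (1,2)(W), (6,1)(W), all W → L
Every other cell has at least one move into one of the L cells above, so it is W.
Every move from (6,2) reaches a W position, so the mover loses.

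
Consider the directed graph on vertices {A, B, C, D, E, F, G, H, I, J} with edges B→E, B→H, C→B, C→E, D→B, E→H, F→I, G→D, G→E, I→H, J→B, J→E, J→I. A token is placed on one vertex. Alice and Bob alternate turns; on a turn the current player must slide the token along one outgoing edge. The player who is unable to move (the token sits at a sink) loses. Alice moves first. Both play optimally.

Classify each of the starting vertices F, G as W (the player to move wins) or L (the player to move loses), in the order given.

Positions with no move are L. A position that does have a move is losing for the player to move precisely when every available move leads to a winning position for the opponent. Fill in the labels:
Every edge goes from a vertex to one that appears earlier in the order H, A, I, F, E, B, C, J, D, G, so processing vertices in that order labels each vertex after all of its successors.
H: no outgoing edge → L
A: no outgoing edge → L
I: can move to H, which is L ⇒ W
F: the only move is to I(W), a W ⇒ L
E: can move to H, which is L ⇒ W
B: can move to H, which is L ⇒ W
C: moves to B(W), E(W); every one is W ⇒ L
J: moves to B(W), E(W), I(W); every one is W ⇒ L
D: the only move is to B(W), a W ⇒ L
G: can move to D, which is L ⇒ W

F: L, G: W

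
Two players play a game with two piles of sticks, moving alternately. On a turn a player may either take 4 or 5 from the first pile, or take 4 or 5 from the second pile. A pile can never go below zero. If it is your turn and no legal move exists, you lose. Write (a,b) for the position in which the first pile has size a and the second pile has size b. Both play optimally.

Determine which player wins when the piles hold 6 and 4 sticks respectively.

The second player wins.

Use the standard recursion: the mover loses at a terminal position; elsewhere, the mover wins exactly when some move hands the opponent an L position.
No move ever increases a pile, so every position that can arise here has a ≤ 6 and b ≤ 4; it is enough to label the cells with 0 ≤ a ≤ 6 and 0 ≤ b ≤ 4.
Every move lowers a or b (never raises either), so fill the grid row by row in increasing a, and left to right within a row: each cell's successors are then already labelled.
      b=0  b=1  b=2  b=3  b=4
a=0:    L    L    L    L    W
a=1:    L    L    L    L    W
a=2:    L    L    L    L    W
a=3:    L    L    L    L    W
a=4:    W    W    W    W    L
a=5:    W    W    W    W    L
a=6:    W    W    W    W    L
Cells with no legal move (terminal, hence L): (0,0), (0,1), (0,2), (0,3), (1,0), (1,1), (1,2), (1,3), (2,0), (2,1), (2,2), (2,3), (3,0), (3,1), (3,2), (3,3).
The remaining L cells, each justified by listing all of its moves:
(4,4): only reaches (0,4)(W), (4,0)(W), all W → L
(5,4): only reaches (1,4)(W), (0,4)(W), (5,0)(W), all W → L
(6,4): only reaches (2,4)(W), (1,4)(W), (6,0)(W), all W → L
Every other cell has at least one move into one of the L cells above, so it is W.
The starting position (6,4) is L: whatever the player to move does, the opponent receives a W position.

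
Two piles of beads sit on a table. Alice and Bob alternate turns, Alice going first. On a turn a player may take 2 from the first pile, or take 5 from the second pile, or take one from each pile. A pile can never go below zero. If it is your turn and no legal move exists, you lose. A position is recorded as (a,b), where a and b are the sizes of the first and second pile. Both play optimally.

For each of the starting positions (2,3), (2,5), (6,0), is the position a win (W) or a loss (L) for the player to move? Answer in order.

Positions with no move are L. A position that does have a move is losing for the player to move precisely when every available move leads to a winning position for the opponent. Fill in the labels:
No move ever increases a pile, so every position that can arise here has a ≤ 6 and b ≤ 5; it is enough to label the cells with 0 ≤ a ≤ 6 and 0 ≤ b ≤ 5.
Every move lowers a or b (never raises either), so fill the grid row by row in increasing a, and left to right within a row: each cell's successors are then already labelled.
      b=0  b=1  b=2  b=3  b=4  b=5
a=0:    L    L    L    L    L    W
a=1:    L    W    W    W    W    W
a=2:    W    W    W    W    W    L
a=3:    W    L    L    L    L    L
a=4:    L    L    W    W    W    W
a=5:    L    W    W    W    W    W
a=6:    W    W    L    L    L    L
Cells with no legal move (terminal, hence L): (0,0), (0,1), (0,2), (0,3), (0,4), (1,0).
The remaining L cells, each justified by listing all of its moves:
(2,5): moves to (0,5)(W), (2,0)(W), (1,4)(W); every one is W ⇒ L
(3,1): moves to (1,1)(W), (2,0)(W); every one is W ⇒ L
(3,2): moves to (1,2)(W), (2,1)(W); every one is W ⇒ L
(3,3): moves to (1,3)(W), (2,2)(W); every one is W ⇒ L
(3,4): moves to (1,4)(W), (2,3)(W); every one is W ⇒ L
(3,5): moves to (1,5)(W), (3,0)(W), (2,4)(W); every one is W ⇒ L
(4,0): the only move is to (2,0)(W), a W ⇒ L
(4,1): moves to (2,1)(W), (3,0)(W); every one is W ⇒ L
(5,0): the only move is to (3,0)(W), a W ⇒ L
(6,2): moves to (4,2)(W), (5,1)(W); every one is W ⇒ L
(6,3): moves to (4,3)(W), (5,2)(W); every one is W ⇒ L
(6,4): moves to (4,4)(W), (5,3)(W); every one is W ⇒ L
(6,5): moves to (4,5)(W), (6,0)(W), (5,4)(W); every one is W ⇒ L
Every other cell has at least one move into one of the L cells above, so it is W.
(2,3): the move to (0,3) reaches an L cell, so W
(2,5): one of the L cells justified above, so L
(6,0): the move to (4,0) reaches an L cell, so W

(2,3): W, (2,5): L, (6,0): W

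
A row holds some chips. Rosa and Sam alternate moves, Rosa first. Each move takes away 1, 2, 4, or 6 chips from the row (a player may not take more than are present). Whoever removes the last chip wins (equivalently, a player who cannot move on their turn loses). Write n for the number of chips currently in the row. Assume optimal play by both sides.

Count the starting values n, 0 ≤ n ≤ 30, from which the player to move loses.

8

Compute win/loss labels from the base case upward. A position with no move is L. Any other position is W if it can reach an L in one move, else L.
n=0: no move → L
n=1: W (go to 0, an L position)
n=2: W (go to 0, an L position)
n=3: L (options 2(W), 1(W) are all W)
n=4: W (go to 3, an L position)
n=5: W (go to 3, an L position)
n=6: W (go to 0, an L position)
n=7: W (go to 3, an L position)
n=8: L (options 7(W), 6(W), 4(W), 2(W) are all W)
n=9: W (go to 8, an L position)
n=10: W (go to 8, an L position)
n=11: L (options 10(W), 9(W), 7(W), 5(W) are all W)
n=12: W (go to 11, an L position)
n=13: W (go to 11, an L position)
n=14: W (go to 8, an L position)
n=15: W (go to 11, an L position)
n=16: L (options 15(W), 14(W), 12(W), 10(W) are all W)
n=17: W (go to 16, an L position)
n=18: W (go to 16, an L position)
n=19: L (options 18(W), 17(W), 15(W), 13(W) are all W)
n=20: W (go to 19, an L position)
n=21: W (go to 19, an L position)
n=22: W (go to 16, an L position)
n=23: W (go to 19, an L position)
n=24: L (options 23(W), 22(W), 20(W), 18(W) are all W)
n=25: W (go to 24, an L position)
n=26: W (go to 24, an L position)
n=27: L (options 26(W), 25(W), 23(W), 21(W) are all W)
n=28: W (go to 27, an L position)
n=29: W (go to 27, an L position)
n=30: W (go to 24, an L position)
L entries with 0 ≤ n ≤ 30: n = 0, 3, 8, 11, 16, 19, 24, 27; that makes 8.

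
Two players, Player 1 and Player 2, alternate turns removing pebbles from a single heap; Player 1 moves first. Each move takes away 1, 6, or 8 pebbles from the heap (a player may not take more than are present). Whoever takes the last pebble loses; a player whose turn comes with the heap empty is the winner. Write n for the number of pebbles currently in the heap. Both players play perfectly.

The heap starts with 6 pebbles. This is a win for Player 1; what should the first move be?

Remove 1, leaving 5.

Build the W/L table. Terminal = W. A non-terminal position is W if it has a move to some L; otherwise it is L.
n=0: no move; the opponent has just taken the last pebble and therefore loses → W
n=1: →0(W) only, which is W, so L
n=2: →1(L), so W
n=3: →2(W) only, which is W, so L
n=4: →3(L), so W
n=5: →4(W) only, which is W, so L
n=6: →5(L), so W
From 6, the L positions reachable in one move are: 5.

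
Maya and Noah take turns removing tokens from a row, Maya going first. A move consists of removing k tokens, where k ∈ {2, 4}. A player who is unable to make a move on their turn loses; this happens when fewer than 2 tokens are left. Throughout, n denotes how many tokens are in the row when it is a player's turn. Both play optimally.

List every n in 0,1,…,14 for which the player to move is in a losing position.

0, 1, 6, 7, 12, 13

Work bottom-up. With no move the player to move loses. Otherwise the position is W if at least one move leads to an L position for the opponent, and L if every move leads to a W.
n=0: no move → L
n=1: no move → L
n=2: can move to 0, which is L ⇒ W
n=3: can move to 1, which is L ⇒ W
n=4: can move to 0, which is L ⇒ W
n=5: can move to 1, which is L ⇒ W
n=6: moves to 4(W), 2(W); every one is W ⇒ L
n=7: moves to 5(W), 3(W); every one is W ⇒ L
n=8: can move to 6, which is L ⇒ W
n=9: can move to 7, which is L ⇒ W
n=10: can move to 6, which is L ⇒ W
n=11: can move to 7, which is L ⇒ W
n=12: moves to 10(W), 8(W); every one is W ⇒ L
n=13: moves to 11(W), 9(W); every one is W ⇒ L
n=14: can move to 12, which is L ⇒ W
The losing starting values of n are exactly the entries labelled L in this table (6 of them).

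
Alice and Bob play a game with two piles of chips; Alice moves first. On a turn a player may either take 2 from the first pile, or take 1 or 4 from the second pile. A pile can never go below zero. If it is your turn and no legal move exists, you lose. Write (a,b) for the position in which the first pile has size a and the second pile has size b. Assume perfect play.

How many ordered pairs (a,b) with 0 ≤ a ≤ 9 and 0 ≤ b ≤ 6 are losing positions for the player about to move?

Work bottom-up. With no move the player to move loses. Otherwise the position is W if at least one move leads to an L position for the opponent, and L if every move leads to a W.
Every move lowers a or b (never raises either), so fill the grid row by row in increasing a, and left to right within a row: each cell's successors are then already labelled.
      b=0  b=1  b=2  b=3  b=4  b=5  b=6
a=0:    L    W    L    W    W    L    W
a=1:    L    W    L    W    W    L    W
a=2:    W    L    W    L    W    W    L
a=3:    W    L    W    L    W    W    L
a=4:    L    W    L    W    W    L    W
a=5:    L    W    L    W    W    L    W
a=6:    W    L    W    L    W    W    L
a=7:    W    L    W    L    W    W    L
a=8:    L    W    L    W    W    L    W
a=9:    L    W    L    W    W    L    W
Cells with no legal move (terminal, hence L): (0,0), (1,0).
The remaining L cells, each justified by listing all of its moves:
(0,2): the only move is to (0,1)(W), a W ⇒ L
(0,5): moves to (0,4)(W), (0,1)(W); every one is W ⇒ L
(1,2): the only move is to (1,1)(W), a W ⇒ L
(1,5): moves to (1,4)(W), (1,1)(W); every one is W ⇒ L
(2,1): moves to (0,1)(W), (2,0)(W); every one is W ⇒ L
(2,3): moves to (0,3)(W), (2,2)(W); every one is W ⇒ L
(2,6): moves to (0,6)(W), (2,5)(W), (2,2)(W); every one is W ⇒ L
(3,1): moves to (1,1)(W), (3,0)(W); every one is W ⇒ L
(3,3): moves to (1,3)(W), (3,2)(W); every one is W ⇒ L
(3,6): moves to (1,6)(W), (3,5)(W), (3,2)(W); every one is W ⇒ L
(4,0): the only move is to (2,0)(W), a W ⇒ L
(4,2): moves to (2,2)(W), (4,1)(W); every one is W ⇒ L
(4,5): moves to (2,5)(W), (4,4)(W), (4,1)(W); every one is W ⇒ L
(5,0): the only move is to (3,0)(W), a W ⇒ L
(5,2): moves to (3,2)(W), (5,1)(W); every one is W ⇒ L
(5,5): moves to (3,5)(W), (5,4)(W), (5,1)(W); every one is W ⇒ L
(6,1): moves to (4,1)(W), (6,0)(W); every one is W ⇒ L
(6,3): moves to (4,3)(W), (6,2)(W); every one is W ⇒ L
(6,6): moves to (4,6)(W), (6,5)(W), (6,2)(W); every one is W ⇒ L
(7,1): moves to (5,1)(W), (7,0)(W); every one is W ⇒ L
(7,3): moves to (5,3)(W), (7,2)(W); every one is W ⇒ L
(7,6): moves to (5,6)(W), (7,5)(W), (7,2)(W); every one is W ⇒ L
(8,0): the only move is to (6,0)(W), a W ⇒ L
(8,2): moves to (6,2)(W), (8,1)(W); every one is W ⇒ L
(8,5): moves to (6,5)(W), (8,4)(W), (8,1)(W); every one is W ⇒ L
(9,0): the only move is to (7,0)(W), a W ⇒ L
(9,2): moves to (7,2)(W), (9,1)(W); every one is W ⇒ L
(9,5): moves to (7,5)(W), (9,4)(W), (9,1)(W); every one is W ⇒ L
Every other cell has at least one move into one of the L cells above, so it is W.
L cells per row: a=0: 3, a=1: 3, a=2: 3, a=3: 3, a=4: 3, a=5: 3, a=6: 3, a=7: 3, a=8: 3, a=9: 3; total 30.

30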